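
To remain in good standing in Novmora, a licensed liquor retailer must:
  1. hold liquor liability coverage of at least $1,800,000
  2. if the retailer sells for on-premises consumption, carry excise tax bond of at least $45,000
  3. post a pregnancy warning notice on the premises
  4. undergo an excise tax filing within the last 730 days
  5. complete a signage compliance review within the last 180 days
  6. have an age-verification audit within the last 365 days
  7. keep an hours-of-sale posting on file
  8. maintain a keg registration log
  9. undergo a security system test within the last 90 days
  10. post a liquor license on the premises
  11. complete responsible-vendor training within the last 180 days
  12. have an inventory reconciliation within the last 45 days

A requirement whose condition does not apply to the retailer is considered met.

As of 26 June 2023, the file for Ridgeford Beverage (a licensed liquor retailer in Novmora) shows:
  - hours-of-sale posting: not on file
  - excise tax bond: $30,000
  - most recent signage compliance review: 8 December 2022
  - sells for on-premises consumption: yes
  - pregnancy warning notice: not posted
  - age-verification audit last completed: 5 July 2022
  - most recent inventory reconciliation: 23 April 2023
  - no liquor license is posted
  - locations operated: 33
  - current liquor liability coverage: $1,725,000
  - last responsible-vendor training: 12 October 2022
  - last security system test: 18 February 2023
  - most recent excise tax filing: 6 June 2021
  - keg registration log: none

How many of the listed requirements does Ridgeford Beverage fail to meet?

11

1. liquor liability coverage $1,725,000 < $1,800,000 → not met
2. condition 'sells for on-premises consumption' holds; excise tax bond $30,000 < $45,000 → not met
3. pregnancy warning notice absent → not met
4. excise tax filing 750 days ago vs limit 730 → not met
5. signage compliance review 200 days ago vs limit 180 → not met
6. age-verification audit 356 days ago vs limit 365 → met
7. hours-of-sale posting absent → not met
8. keg registration log absent → not met
9. security system test 128 days ago vs limit 90 → not met
10. liquor license absent → not met
11. responsible-vendor training 257 days ago vs limit 180 → not met
12. inventory reconciliation 64 days ago vs limit 45 → not met
Not met: 11 of 12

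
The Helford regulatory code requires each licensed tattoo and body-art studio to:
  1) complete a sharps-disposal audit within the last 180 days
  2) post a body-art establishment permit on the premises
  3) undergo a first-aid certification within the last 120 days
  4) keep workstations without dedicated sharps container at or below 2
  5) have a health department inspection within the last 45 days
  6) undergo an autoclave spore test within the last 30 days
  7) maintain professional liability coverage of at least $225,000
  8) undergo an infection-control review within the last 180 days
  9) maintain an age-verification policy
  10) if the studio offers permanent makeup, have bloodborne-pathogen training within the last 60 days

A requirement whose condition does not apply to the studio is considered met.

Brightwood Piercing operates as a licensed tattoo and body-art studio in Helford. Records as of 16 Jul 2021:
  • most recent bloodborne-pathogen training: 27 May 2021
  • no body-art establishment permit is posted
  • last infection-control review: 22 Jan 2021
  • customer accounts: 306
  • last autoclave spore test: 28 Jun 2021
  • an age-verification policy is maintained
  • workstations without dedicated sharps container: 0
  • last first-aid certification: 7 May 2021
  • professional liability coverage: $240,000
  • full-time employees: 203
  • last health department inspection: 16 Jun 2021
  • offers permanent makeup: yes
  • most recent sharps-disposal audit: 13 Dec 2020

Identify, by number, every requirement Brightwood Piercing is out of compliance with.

1. sharps-disposal audit 215 days ago vs limit 180 → not met
2. body-art establishment permit absent → not met
3. first-aid certification 70 days ago vs limit 120 → met
4. workstations without dedicated sharps container 0 ≤ 2 → met
5. health department inspection 30 days ago vs limit 45 → met
6. autoclave spore test 18 days ago vs limit 30 → met
7. professional liability coverage $240,000 ≥ $225,000 → met
8. infection-control review 175 days ago vs limit 180 → met
9. age-verification policy present → met
10. condition 'offers permanent makeup' holds; bloodborne-pathogen training 50 days ago vs limit 60 → met
Not met: 1, 2

1, 2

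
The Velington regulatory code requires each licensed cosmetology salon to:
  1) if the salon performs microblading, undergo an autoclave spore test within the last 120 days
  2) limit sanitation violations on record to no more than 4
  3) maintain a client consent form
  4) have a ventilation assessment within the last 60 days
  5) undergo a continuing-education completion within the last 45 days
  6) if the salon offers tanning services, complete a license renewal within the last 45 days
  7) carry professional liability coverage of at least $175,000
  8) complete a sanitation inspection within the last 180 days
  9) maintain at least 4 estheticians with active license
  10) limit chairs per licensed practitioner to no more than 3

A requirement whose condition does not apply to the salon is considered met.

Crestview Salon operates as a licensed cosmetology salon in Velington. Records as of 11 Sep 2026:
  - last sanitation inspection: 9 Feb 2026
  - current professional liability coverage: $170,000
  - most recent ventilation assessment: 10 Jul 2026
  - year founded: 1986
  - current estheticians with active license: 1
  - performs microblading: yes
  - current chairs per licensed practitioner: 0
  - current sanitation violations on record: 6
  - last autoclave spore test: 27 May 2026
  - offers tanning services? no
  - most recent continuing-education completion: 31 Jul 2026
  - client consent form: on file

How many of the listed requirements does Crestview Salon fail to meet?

1. condition 'performs microblading' holds; autoclave spore test 107 days ago vs limit 120 → met
2. sanitation violations on record 6 > 4 → not met
3. client consent form present → met
4. ventilation assessment 63 days ago vs limit 60 → not met
5. continuing-education completion 42 days ago vs limit 45 → met
6. condition 'offers tanning services' does not hold → requirement n/a → met
7. professional liability coverage $170,000 < $175,000 → not met
8. sanitation inspection 214 days ago vs limit 180 → not met
9. estheticians with active license 1 < 4 → not met
10. chairs per licensed practitioner 0 ≤ 3 → met
Not met: 5 of 10

5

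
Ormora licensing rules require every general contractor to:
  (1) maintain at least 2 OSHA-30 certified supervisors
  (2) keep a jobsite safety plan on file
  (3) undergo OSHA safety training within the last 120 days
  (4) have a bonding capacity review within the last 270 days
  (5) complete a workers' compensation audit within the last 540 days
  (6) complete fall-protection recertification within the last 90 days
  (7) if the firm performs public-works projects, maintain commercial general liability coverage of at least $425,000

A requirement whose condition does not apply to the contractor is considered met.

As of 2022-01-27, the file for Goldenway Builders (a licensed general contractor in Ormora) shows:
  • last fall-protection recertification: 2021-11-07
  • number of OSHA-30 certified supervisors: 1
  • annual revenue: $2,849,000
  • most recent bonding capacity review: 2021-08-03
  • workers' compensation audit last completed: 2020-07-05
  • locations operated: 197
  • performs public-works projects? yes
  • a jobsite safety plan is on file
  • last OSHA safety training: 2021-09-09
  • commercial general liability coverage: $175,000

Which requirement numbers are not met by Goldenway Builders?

1. OSHA-30 certified supervisors 1 < 2 → not met
2. jobsite safety plan present → met
3. OSHA safety training 140 days ago vs limit 120 → not met
4. bonding capacity review 177 days ago vs limit 270 → met
5. workers' compensation audit 571 days ago vs limit 540 → not met
6. fall-protection recertification 81 days ago vs limit 90 → met
7. condition 'performs public-works projects' holds; commercial general liability coverage $175,000 < $425,000 → not met
Not met: 1, 3, 5, 7

1, 3, 5, 7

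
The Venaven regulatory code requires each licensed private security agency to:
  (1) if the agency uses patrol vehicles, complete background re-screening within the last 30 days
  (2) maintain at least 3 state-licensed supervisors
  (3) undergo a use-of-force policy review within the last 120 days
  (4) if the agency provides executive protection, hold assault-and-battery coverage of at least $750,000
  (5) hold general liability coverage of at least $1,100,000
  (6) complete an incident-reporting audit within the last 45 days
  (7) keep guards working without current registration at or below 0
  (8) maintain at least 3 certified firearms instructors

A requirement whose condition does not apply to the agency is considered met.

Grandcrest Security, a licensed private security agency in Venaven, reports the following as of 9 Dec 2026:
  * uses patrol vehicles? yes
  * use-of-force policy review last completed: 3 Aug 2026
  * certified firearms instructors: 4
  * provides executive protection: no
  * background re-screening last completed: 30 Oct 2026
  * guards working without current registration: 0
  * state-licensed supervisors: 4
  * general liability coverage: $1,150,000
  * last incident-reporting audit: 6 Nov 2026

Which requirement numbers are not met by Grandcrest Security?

1. condition 'uses patrol vehicles' holds; background re-screening 40 days ago vs limit 30 → not met
2. state-licensed supervisors 4 ≥ 3 → met
3. use-of-force policy review 128 days ago vs limit 120 → not met
4. condition 'provides executive protection' does not hold → requirement n/a → met
5. general liability coverage $1,150,000 ≥ $1,100,000 → met
6. incident-reporting audit 33 days ago vs limit 45 → met
7. guards working without current registration 0 ≤ 0 → met
8. certified firearms instructors 4 ≥ 3 → met
Not met: 1, 3

1, 3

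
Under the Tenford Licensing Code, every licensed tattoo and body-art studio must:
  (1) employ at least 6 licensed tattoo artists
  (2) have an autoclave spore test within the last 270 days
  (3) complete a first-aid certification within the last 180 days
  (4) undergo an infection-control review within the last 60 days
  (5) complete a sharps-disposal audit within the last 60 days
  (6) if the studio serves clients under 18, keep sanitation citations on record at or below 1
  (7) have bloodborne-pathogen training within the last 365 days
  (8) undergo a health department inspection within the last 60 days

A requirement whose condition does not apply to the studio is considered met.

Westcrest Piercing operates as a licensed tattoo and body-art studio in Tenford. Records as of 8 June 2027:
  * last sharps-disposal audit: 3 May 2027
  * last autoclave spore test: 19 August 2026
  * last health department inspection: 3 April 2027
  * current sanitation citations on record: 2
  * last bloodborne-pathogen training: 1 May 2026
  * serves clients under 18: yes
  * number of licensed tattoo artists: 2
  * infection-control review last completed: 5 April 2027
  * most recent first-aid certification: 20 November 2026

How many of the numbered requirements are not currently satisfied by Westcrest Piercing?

1. licensed tattoo artists 2 < 6 → not met
2. autoclave spore test 293 days ago vs limit 270 → not met
3. first-aid certification 200 days ago vs limit 180 → not met
4. infection-control review 64 days ago vs limit 60 → not met
5. sharps-disposal audit 36 days ago vs limit 60 → met
6. condition 'serves clients under 18' holds; sanitation citations on record 2 > 1 → not met
7. bloodborne-pathogen training 403 days ago vs limit 365 → not met
8. health department inspection 66 days ago vs limit 60 → not met
Not met: 7 of 8

7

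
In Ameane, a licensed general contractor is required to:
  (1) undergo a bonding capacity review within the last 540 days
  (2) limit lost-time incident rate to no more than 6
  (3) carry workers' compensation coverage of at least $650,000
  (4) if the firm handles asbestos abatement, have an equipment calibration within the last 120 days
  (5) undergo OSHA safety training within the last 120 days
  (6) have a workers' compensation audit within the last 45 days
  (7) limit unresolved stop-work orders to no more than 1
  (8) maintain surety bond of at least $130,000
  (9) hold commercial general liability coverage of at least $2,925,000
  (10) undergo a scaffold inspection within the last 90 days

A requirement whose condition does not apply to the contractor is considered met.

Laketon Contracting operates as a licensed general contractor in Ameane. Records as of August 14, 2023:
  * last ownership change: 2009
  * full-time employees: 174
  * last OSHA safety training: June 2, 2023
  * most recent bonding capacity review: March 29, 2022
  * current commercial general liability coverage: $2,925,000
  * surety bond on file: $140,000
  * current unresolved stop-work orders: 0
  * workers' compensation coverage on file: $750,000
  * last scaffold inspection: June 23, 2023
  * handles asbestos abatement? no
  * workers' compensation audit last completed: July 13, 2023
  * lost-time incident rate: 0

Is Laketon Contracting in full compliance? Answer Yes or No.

1. bonding capacity review 503 days ago vs limit 540 → met
2. lost-time incident rate 0 ≤ 6 → met
3. workers' compensation coverage $750,000 ≥ $650,000 → met
4. condition 'handles asbestos abatement' does not hold → requirement n/a → met
5. OSHA safety training 73 days ago vs limit 120 → met
6. workers' compensation audit 32 days ago vs limit 45 → met
7. unresolved stop-work orders 0 ≤ 1 → met
8. surety bond $140,000 ≥ $130,000 → met
9. commercial general liability coverage $2,925,000 ≥ $2,925,000 → met
10. scaffold inspection 52 days ago vs limit 90 → met
All met.

Yes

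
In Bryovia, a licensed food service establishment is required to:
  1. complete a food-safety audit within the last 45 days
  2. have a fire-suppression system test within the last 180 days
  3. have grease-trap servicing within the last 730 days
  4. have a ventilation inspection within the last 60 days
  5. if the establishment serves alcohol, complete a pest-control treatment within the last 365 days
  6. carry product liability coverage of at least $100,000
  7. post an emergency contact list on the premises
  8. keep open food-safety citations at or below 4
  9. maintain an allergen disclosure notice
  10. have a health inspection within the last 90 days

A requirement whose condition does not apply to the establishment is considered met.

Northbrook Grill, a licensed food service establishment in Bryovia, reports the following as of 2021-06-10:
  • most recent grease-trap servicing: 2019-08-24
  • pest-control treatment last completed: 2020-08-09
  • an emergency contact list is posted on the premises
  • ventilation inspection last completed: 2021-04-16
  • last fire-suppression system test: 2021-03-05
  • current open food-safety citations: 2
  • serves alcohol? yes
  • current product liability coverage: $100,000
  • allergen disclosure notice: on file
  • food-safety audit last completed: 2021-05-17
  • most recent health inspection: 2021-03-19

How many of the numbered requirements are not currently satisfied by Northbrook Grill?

1. food-safety audit 24 days ago vs limit 45 → met
2. fire-suppression system test 97 days ago vs limit 180 → met
3. grease-trap servicing 656 days ago vs limit 730 → met
4. ventilation inspection 55 days ago vs limit 60 → met
5. condition 'serves alcohol' holds; pest-control treatment 305 days ago vs limit 365 → met
6. product liability coverage $100,000 ≥ $100,000 → met
7. emergency contact list present → met
8. open food-safety citations 2 ≤ 4 → met
9. allergen disclosure notice present → met
10. health inspection 83 days ago vs limit 90 → met
Not met: 0 of 10

0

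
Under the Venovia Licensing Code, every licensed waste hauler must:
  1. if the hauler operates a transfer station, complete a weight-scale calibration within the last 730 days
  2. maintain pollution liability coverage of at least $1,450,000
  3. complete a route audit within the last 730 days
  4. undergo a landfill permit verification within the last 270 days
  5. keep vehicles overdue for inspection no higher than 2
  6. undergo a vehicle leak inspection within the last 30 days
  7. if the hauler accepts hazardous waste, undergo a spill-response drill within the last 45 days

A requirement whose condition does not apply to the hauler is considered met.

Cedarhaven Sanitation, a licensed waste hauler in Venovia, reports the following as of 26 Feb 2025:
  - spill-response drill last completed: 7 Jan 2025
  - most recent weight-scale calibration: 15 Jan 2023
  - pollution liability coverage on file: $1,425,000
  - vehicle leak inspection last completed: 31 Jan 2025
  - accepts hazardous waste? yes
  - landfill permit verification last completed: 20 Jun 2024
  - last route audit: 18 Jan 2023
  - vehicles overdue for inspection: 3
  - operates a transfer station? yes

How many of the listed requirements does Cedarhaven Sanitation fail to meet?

5

1. condition 'operates a transfer station' holds; weight-scale calibration 773 days ago vs limit 730 → not met
2. pollution liability coverage $1,425,000 < $1,450,000 → not met
3. route audit 770 days ago vs limit 730 → not met
4. landfill permit verification 251 days ago vs limit 270 → met
5. vehicles overdue for inspection 3 > 2 → not met
6. vehicle leak inspection 26 days ago vs limit 30 → met
7. condition 'accepts hazardous waste' holds; spill-response drill 50 days ago vs limit 45 → not met
Not met: 5 of 7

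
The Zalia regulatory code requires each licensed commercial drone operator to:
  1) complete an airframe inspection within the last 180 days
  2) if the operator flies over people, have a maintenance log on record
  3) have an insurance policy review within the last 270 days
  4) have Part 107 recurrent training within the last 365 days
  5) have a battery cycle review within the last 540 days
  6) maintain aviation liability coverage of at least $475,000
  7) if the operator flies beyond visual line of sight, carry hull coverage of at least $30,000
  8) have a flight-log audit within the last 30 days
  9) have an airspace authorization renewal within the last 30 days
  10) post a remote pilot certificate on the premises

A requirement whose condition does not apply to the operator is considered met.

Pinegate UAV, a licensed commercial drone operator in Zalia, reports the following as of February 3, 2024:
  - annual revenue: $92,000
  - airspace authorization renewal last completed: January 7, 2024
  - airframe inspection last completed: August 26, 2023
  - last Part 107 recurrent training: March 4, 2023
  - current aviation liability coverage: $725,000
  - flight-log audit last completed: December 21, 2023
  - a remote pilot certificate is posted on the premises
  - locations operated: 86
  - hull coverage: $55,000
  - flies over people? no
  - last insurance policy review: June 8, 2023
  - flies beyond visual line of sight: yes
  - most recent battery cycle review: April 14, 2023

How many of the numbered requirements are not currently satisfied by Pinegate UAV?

1

1. airframe inspection 161 days ago vs limit 180 → met
2. condition 'flies over people' does not hold → requirement n/a → met
3. insurance policy review 240 days ago vs limit 270 → met
4. Part 107 recurrent training 336 days ago vs limit 365 → met
5. battery cycle review 295 days ago vs limit 540 → met
6. aviation liability coverage $725,000 ≥ $475,000 → met
7. condition 'flies beyond visual line of sight' holds; hull coverage $55,000 ≥ $30,000 → met
8. flight-log audit 44 days ago vs limit 30 → not met
9. airspace authorization renewal 27 days ago vs limit 30 → met
10. remote pilot certificate present → met
Not met: 1 of 10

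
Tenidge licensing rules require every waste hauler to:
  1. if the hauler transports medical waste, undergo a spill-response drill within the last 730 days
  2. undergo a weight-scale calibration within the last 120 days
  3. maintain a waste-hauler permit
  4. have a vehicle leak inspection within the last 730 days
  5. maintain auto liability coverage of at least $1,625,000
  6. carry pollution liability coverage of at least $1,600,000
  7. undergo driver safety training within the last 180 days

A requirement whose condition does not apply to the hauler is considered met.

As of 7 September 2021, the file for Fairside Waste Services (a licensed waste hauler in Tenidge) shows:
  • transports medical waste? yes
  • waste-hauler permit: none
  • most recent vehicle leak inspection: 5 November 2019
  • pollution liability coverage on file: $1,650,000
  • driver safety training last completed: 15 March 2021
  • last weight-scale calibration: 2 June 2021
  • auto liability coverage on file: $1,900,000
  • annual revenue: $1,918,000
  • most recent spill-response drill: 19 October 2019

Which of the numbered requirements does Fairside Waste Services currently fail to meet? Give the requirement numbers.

1. condition 'transports medical waste' holds; spill-response drill 689 days ago vs limit 730 → met
2. weight-scale calibration 97 days ago vs limit 120 → met
3. waste-hauler permit absent → not met
4. vehicle leak inspection 672 days ago vs limit 730 → met
5. auto liability coverage $1,900,000 ≥ $1,625,000 → met
6. pollution liability coverage $1,650,000 ≥ $1,600,000 → met
7. driver safety training 176 days ago vs limit 180 → met
Not met: 3

3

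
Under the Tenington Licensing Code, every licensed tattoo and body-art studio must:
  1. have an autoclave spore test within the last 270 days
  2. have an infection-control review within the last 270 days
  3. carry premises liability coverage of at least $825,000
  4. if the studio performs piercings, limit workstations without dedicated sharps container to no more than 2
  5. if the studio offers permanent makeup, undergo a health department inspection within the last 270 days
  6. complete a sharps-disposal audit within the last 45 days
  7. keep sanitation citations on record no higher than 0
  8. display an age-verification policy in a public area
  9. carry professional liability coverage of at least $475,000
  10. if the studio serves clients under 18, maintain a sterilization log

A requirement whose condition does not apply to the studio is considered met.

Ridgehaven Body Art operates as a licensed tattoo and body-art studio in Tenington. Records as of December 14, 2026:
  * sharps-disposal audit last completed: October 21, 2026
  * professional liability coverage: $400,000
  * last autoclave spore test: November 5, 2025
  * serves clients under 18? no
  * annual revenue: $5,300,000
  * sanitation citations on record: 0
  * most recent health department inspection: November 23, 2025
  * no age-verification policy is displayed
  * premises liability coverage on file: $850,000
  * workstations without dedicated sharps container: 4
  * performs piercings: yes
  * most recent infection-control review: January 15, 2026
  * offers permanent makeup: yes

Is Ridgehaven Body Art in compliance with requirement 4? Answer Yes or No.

No

4. condition 'performs piercings' holds; workstations without dedicated sharps container 4 > 2 → not met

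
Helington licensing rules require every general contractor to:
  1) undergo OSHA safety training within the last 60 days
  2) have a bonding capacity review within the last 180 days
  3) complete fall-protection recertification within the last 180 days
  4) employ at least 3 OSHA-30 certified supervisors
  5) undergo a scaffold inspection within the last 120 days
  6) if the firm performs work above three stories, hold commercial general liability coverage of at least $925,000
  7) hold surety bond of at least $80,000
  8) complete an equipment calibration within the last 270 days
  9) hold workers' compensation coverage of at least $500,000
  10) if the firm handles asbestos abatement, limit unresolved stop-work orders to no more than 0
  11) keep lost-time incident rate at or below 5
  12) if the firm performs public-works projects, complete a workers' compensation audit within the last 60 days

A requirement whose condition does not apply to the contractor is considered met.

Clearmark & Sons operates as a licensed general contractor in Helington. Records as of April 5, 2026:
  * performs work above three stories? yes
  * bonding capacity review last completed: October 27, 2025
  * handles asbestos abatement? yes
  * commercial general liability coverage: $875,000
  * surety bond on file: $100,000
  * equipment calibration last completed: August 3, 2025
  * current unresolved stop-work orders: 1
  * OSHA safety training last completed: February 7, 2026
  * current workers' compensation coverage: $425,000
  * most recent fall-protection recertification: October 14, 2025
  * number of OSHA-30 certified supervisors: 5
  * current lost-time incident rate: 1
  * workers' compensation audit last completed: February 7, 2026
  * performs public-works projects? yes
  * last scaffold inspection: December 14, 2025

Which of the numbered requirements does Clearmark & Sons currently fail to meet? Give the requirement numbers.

6, 9, 10

1. OSHA safety training 57 days ago vs limit 60 → met
2. bonding capacity review 160 days ago vs limit 180 → met
3. fall-protection recertification 173 days ago vs limit 180 → met
4. OSHA-30 certified supervisors 5 ≥ 3 → met
5. scaffold inspection 112 days ago vs limit 120 → met
6. condition 'performs work above three stories' holds; commercial general liability coverage $875,000 < $925,000 → not met
7. surety bond $100,000 ≥ $80,000 → met
8. equipment calibration 245 days ago vs limit 270 → met
9. workers' compensation coverage $425,000 < $500,000 → not met
10. condition 'handles asbestos abatement' holds; unresolved stop-work orders 1 > 0 → not met
11. lost-time incident rate 1 ≤ 5 → met
12. condition 'performs public-works projects' holds; workers' compensation audit 57 days ago vs limit 60 → met
Not met: 6, 9, 10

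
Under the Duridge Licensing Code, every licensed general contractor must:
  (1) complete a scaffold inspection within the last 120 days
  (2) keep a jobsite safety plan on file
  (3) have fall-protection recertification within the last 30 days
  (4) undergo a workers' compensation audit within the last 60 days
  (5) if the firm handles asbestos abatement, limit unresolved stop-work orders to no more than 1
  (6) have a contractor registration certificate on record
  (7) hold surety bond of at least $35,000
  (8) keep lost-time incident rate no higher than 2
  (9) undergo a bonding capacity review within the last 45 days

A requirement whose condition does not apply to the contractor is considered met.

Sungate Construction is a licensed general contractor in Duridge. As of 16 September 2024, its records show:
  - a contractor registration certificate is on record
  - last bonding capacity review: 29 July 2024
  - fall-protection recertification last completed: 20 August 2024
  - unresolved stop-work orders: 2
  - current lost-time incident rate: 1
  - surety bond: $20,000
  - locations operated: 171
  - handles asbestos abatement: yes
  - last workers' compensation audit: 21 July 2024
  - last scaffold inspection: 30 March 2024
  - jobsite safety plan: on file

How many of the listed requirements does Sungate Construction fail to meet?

4

1. scaffold inspection 170 days ago vs limit 120 → not met
2. jobsite safety plan present → met
3. fall-protection recertification 27 days ago vs limit 30 → met
4. workers' compensation audit 57 days ago vs limit 60 → met
5. condition 'handles asbestos abatement' holds; unresolved stop-work orders 2 > 1 → not met
6. contractor registration certificate present → met
7. surety bond $20,000 < $35,000 → not met
8. lost-time incident rate 1 ≤ 2 → met
9. bonding capacity review 49 days ago vs limit 45 → not met
Not met: 4 of 9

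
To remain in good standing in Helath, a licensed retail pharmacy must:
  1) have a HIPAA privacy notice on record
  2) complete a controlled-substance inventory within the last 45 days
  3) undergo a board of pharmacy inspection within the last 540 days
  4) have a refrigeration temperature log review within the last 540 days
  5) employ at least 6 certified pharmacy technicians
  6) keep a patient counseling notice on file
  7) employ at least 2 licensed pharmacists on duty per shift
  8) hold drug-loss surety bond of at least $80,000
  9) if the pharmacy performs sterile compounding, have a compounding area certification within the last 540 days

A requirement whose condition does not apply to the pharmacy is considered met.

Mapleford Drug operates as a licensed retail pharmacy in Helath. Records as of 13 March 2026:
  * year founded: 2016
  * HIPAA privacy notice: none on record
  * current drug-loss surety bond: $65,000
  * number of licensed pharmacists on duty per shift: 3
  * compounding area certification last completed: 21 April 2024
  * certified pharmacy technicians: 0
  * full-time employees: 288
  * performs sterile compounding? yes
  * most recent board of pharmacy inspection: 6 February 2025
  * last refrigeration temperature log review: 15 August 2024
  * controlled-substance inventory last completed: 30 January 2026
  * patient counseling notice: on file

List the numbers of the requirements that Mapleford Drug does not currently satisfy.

1. HIPAA privacy notice absent → not met
2. controlled-substance inventory 42 days ago vs limit 45 → met
3. board of pharmacy inspection 400 days ago vs limit 540 → met
4. refrigeration temperature log review 575 days ago vs limit 540 → not met
5. certified pharmacy technicians 0 < 6 → not met
6. patient counseling notice present → met
7. licensed pharmacists on duty per shift 3 ≥ 2 → met
8. drug-loss surety bond $65,000 < $80,000 → not met
9. condition 'performs sterile compounding' holds; compounding area certification 691 days ago vs limit 540 → not met
Not met: 1, 4, 5, 8, 9

1, 4, 5, 8, 9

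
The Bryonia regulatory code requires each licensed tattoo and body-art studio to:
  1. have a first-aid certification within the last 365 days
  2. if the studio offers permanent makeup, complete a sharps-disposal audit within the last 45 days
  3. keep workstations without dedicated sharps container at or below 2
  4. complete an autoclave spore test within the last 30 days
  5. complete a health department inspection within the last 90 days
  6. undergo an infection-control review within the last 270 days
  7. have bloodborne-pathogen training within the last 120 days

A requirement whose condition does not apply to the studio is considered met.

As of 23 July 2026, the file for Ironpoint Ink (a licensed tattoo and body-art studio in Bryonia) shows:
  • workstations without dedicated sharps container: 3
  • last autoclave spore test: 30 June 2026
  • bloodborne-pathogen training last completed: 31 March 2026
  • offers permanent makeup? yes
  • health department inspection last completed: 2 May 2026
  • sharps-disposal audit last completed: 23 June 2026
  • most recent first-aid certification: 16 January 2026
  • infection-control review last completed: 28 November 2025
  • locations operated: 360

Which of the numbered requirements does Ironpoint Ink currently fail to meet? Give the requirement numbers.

3

1. first-aid certification 188 days ago vs limit 365 → met
2. condition 'offers permanent makeup' holds; sharps-disposal audit 30 days ago vs limit 45 → met
3. workstations without dedicated sharps container 3 > 2 → not met
4. autoclave spore test 23 days ago vs limit 30 → met
5. health department inspection 82 days ago vs limit 90 → met
6. infection-control review 237 days ago vs limit 270 → met
7. bloodborne-pathogen training 114 days ago vs limit 120 → met
Not met: 3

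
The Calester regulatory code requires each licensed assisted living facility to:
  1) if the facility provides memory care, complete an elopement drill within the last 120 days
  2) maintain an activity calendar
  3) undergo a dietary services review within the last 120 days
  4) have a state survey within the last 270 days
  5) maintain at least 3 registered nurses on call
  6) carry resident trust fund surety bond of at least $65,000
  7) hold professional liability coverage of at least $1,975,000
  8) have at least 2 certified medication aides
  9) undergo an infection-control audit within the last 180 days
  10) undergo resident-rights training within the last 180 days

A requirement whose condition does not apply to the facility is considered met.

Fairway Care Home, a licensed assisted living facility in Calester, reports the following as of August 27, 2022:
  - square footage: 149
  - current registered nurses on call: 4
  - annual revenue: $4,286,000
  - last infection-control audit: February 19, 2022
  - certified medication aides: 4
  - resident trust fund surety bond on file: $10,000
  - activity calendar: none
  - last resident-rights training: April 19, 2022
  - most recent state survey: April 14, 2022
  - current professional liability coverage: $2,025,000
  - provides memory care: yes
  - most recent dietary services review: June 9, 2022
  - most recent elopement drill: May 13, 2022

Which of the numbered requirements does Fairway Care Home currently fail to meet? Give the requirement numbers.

1. condition 'provides memory care' holds; elopement drill 106 days ago vs limit 120 → met
2. activity calendar absent → not met
3. dietary services review 79 days ago vs limit 120 → met
4. state survey 135 days ago vs limit 270 → met
5. registered nurses on call 4 ≥ 3 → met
6. resident trust fund surety bond $10,000 < $65,000 → not met
7. professional liability coverage $2,025,000 ≥ $1,975,000 → met
8. certified medication aides 4 ≥ 2 → met
9. infection-control audit 189 days ago vs limit 180 → not met
10. resident-rights training 130 days ago vs limit 180 → met
Not met: 2, 6, 9

2, 6, 9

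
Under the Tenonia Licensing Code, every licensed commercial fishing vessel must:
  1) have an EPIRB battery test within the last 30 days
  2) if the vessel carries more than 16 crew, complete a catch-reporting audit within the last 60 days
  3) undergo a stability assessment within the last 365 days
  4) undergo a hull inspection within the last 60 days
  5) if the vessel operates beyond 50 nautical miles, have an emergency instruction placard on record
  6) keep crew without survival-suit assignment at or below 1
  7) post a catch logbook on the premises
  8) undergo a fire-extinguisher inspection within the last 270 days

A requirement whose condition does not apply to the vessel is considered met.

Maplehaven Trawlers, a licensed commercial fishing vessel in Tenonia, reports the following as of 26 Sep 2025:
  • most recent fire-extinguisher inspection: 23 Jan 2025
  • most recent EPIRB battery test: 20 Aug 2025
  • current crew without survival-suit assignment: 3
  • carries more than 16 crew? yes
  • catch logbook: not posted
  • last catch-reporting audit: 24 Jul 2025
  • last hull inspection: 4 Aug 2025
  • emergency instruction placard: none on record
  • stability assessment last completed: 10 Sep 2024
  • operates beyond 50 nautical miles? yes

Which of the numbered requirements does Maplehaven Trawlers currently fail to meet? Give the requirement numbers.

1. EPIRB battery test 37 days ago vs limit 30 → not met
2. condition 'carries more than 16 crew' holds; catch-reporting audit 64 days ago vs limit 60 → not met
3. stability assessment 381 days ago vs limit 365 → not met
4. hull inspection 53 days ago vs limit 60 → met
5. condition 'operates beyond 50 nautical miles' holds; emergency instruction placard absent → not met
6. crew without survival-suit assignment 3 > 1 → not met
7. catch logbook absent → not met
8. fire-extinguisher inspection 246 days ago vs limit 270 → met
Not met: 1, 2, 3, 5, 6, 7

1, 2, 3, 5, 6, 7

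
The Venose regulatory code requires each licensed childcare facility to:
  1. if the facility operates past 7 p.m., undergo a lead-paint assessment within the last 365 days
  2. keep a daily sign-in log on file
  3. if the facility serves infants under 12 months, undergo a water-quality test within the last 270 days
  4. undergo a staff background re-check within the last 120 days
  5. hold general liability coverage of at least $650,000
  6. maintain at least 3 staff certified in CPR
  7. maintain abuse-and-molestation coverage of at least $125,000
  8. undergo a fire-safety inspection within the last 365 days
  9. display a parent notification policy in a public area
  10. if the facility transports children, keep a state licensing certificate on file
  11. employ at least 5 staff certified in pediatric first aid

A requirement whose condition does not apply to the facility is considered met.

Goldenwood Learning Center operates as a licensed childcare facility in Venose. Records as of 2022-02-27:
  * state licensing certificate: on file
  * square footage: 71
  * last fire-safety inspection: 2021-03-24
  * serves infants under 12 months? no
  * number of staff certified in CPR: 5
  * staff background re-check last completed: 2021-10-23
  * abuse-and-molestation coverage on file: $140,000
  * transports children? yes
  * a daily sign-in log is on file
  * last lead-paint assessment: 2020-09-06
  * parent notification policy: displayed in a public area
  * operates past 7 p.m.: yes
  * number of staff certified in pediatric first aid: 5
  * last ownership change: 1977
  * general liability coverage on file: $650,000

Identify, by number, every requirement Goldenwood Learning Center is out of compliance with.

1, 4

1. condition 'operates past 7 p.m.' holds; lead-paint assessment 539 days ago vs limit 365 → not met
2. daily sign-in log present → met
3. condition 'serves infants under 12 months' does not hold → requirement n/a → met
4. staff background re-check 127 days ago vs limit 120 → not met
5. general liability coverage $650,000 ≥ $650,000 → met
6. staff certified in CPR 5 ≥ 3 → met
7. abuse-and-molestation coverage $140,000 ≥ $125,000 → met
8. fire-safety inspection 340 days ago vs limit 365 → met
9. parent notification policy present → met
10. condition 'transports children' holds; state licensing certificate present → met
11. staff certified in pediatric first aid 5 ≥ 5 → met
Not met: 1, 4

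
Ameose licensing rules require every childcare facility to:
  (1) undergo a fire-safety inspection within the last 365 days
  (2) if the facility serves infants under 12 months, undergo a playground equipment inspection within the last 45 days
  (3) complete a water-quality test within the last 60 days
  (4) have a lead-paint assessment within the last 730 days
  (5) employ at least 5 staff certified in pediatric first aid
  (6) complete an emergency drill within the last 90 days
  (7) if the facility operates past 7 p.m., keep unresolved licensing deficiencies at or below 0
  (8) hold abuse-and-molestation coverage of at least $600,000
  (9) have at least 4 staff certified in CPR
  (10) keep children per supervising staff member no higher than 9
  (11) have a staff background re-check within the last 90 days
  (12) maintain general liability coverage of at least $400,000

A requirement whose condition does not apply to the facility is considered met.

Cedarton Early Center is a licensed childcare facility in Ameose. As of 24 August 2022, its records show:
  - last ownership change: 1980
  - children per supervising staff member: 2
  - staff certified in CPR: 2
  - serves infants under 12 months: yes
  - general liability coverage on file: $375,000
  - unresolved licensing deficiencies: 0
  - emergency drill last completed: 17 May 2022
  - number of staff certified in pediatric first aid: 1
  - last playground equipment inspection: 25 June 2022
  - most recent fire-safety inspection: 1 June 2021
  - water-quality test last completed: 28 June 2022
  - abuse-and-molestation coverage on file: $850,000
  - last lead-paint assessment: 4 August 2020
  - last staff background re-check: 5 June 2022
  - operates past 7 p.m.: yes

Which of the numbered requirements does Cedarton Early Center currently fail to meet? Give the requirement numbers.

1. fire-safety inspection 449 days ago vs limit 365 → not met
2. condition 'serves infants under 12 months' holds; playground equipment inspection 60 days ago vs limit 45 → not met
3. water-quality test 57 days ago vs limit 60 → met
4. lead-paint assessment 750 days ago vs limit 730 → not met
5. staff certified in pediatric first aid 1 < 5 → not met
6. emergency drill 99 days ago vs limit 90 → not met
7. condition 'operates past 7 p.m.' holds; unresolved licensing deficiencies 0 ≤ 0 → met
8. abuse-and-molestation coverage $850,000 ≥ $600,000 → met
9. staff certified in CPR 2 < 4 → not met
10. children per supervising staff member 2 ≤ 9 → met
11. staff background re-check 80 days ago vs limit 90 → met
12. general liability coverage $375,000 < $400,000 → not met
Not met: 1, 2, 4, 5, 6, 9, 12

1, 2, 4, 5, 6, 9, 12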